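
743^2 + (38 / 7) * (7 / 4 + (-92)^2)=8372083/14 = 598005.93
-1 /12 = -0.08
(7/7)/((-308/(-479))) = 1.56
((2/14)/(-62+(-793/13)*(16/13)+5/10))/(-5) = 26/124285 = 0.00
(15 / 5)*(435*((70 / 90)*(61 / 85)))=12383/17 = 728.41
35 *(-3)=-105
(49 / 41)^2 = 1.43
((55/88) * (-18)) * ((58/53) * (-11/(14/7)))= 14355/212 = 67.71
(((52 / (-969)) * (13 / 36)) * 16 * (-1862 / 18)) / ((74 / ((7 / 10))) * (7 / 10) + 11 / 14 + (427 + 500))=1854944/57937275 = 0.03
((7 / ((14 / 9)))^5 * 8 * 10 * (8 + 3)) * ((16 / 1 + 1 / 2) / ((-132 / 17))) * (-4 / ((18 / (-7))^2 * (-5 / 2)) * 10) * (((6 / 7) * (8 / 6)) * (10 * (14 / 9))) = -148440600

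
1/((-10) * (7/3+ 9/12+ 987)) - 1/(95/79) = -938713/1128695 = -0.83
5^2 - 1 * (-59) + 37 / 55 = 4657/55 = 84.67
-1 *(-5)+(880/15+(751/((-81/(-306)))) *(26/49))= 691961/441 = 1569.07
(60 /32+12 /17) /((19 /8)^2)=2808/6137 = 0.46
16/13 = 1.23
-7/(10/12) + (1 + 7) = -2/5 = -0.40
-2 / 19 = -0.11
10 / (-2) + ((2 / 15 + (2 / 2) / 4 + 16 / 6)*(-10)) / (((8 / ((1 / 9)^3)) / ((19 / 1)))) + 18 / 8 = -33235/11664 = -2.85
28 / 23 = 1.22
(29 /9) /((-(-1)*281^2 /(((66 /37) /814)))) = 29/324292827 = 0.00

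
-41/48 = -0.85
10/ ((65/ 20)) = 40/13 = 3.08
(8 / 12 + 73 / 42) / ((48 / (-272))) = -1717/126 = -13.63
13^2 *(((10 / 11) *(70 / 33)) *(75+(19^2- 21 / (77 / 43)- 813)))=-505850800/3993 = -126684.40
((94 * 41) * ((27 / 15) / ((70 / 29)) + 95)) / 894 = 64575697/156450 = 412.76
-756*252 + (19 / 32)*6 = -3048135/16 = -190508.44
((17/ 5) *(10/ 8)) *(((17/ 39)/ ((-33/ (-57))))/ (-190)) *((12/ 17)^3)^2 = -124416/59717515 = 0.00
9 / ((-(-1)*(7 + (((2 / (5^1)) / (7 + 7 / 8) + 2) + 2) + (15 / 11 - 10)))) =31185/8366 = 3.73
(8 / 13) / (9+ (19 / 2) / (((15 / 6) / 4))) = 40/1573 = 0.03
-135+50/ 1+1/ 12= -1019/12 = -84.92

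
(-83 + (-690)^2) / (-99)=-476017/99 = -4808.25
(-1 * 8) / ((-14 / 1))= 4/7 = 0.57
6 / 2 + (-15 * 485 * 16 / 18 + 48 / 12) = -19379/3 = -6459.67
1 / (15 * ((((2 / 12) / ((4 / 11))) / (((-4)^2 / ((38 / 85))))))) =1088/209 = 5.21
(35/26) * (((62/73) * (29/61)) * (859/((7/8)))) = 30889640/57889 = 533.60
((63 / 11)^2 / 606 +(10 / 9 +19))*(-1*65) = -288334085/219978 = -1310.74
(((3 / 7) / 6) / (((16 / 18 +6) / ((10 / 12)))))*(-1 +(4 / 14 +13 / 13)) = 15/6076 = 0.00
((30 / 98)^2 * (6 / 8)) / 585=15/124852 = 0.00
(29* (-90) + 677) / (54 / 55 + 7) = -106315/439 = -242.18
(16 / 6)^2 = 64/9 = 7.11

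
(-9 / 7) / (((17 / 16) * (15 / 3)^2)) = -144/2975 = -0.05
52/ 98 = 26/49 = 0.53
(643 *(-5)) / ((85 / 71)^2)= -3241363/1445 = -2243.16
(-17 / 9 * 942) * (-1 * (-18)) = -32028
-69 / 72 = -23/24 = -0.96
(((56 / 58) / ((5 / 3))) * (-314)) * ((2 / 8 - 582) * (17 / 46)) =130426023/3335 = 39108.25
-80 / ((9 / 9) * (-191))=80/191 = 0.42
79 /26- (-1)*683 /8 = 88.41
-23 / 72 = -0.32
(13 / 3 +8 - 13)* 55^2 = -6050/3 = -2016.67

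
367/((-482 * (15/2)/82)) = -30094/3615 = -8.32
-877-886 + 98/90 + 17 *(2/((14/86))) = -489212/315 = -1553.05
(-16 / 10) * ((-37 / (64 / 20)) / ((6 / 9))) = 111/4 = 27.75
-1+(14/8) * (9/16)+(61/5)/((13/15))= 11699/832 = 14.06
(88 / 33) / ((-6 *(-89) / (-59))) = -236/801 = -0.29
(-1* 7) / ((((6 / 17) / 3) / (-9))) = 1071/2 = 535.50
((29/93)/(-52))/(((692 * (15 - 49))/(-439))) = -12731/113781408 = 0.00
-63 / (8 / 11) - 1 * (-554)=3739/8 = 467.38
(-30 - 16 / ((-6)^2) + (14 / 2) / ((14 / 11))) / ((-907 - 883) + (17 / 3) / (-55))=24695/1772202 = 0.01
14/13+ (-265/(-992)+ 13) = 184981/12896 = 14.34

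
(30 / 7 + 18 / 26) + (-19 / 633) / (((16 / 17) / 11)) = 4264661/921648 = 4.63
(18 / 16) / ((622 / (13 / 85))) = 117/422960 = 0.00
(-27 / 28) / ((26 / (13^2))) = -351/56 = -6.27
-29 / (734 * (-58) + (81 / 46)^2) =61364/90075791 = 0.00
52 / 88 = 13/22 = 0.59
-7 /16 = -0.44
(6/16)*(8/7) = 3/7 = 0.43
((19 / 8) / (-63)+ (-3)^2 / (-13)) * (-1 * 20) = 23915/1638 = 14.60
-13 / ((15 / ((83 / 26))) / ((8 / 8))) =-2.77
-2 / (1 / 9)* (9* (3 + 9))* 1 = -1944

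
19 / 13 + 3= 58/13 = 4.46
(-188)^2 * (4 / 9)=141376/9 = 15708.44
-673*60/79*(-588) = 23743440/79 = 300549.87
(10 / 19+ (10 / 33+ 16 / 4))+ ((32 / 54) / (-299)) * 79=7884172/1687257 = 4.67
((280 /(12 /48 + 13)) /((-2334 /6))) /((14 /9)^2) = -3240/144319 = -0.02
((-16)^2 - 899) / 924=-643/924 = -0.70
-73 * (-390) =28470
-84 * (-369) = 30996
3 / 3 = 1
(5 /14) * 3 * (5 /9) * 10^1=125/21 = 5.95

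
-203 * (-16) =3248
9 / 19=0.47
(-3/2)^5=-243/32 = -7.59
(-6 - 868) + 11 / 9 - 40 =-8215/9 = -912.78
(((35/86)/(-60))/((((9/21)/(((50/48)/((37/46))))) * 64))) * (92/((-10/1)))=129605/43987968 = 0.00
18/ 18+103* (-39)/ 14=-4003/14 = -285.93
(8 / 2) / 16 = 0.25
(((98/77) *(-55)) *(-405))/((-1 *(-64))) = 14175/32 = 442.97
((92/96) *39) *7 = 2093/8 = 261.62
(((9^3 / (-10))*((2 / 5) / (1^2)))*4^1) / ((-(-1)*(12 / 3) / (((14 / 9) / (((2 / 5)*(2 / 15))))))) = -850.50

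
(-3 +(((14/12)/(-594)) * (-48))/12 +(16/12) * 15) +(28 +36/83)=3360542/73953 = 45.44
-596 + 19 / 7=-4153/7 = -593.29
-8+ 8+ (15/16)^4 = 50625/65536 = 0.77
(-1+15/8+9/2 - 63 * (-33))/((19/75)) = 1250625/152 = 8227.80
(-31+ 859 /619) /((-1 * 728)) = 705/17332 = 0.04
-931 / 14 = -133/2 = -66.50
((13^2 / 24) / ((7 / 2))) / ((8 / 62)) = 5239/336 = 15.59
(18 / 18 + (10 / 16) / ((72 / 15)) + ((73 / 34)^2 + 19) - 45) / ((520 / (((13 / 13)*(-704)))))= 12366013/450840 = 27.43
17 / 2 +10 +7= 51/2 = 25.50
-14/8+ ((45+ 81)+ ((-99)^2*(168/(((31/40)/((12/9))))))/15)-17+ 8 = 188968.93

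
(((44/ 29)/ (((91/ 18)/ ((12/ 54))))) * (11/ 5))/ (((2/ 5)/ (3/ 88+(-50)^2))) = 345719/377 = 917.03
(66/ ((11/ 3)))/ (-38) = -9/19 = -0.47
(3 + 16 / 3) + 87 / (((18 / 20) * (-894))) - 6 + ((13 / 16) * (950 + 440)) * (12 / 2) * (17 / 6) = 205994767/10728 = 19201.60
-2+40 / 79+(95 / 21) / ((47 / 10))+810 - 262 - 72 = 37073732/77973 = 475.47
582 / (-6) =-97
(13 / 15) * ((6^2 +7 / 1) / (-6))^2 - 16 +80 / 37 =612889/19980 = 30.68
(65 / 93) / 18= 65/1674 = 0.04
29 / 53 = 0.55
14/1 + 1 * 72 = 86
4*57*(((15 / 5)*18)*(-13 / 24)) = -6669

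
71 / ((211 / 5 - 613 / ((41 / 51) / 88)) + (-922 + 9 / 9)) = -14555/13935874 = 0.00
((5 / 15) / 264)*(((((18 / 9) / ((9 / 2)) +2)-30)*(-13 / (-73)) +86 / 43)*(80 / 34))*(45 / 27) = -47750/3317193 = -0.01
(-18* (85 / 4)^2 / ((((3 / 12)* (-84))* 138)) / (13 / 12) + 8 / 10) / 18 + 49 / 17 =39332191/12809160 = 3.07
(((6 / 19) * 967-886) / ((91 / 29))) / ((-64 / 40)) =28565/247 = 115.65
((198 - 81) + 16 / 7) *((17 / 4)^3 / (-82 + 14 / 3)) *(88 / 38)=-135377715/493696 = -274.21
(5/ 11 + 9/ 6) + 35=813/22 = 36.95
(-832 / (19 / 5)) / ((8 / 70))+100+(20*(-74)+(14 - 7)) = -62487/19 = -3288.79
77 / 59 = 1.31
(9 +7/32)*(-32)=-295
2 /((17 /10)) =20/17 = 1.18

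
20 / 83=0.24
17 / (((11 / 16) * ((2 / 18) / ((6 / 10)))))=7344/55 = 133.53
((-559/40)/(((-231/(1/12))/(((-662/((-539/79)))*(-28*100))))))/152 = -73086455/8110872 = -9.01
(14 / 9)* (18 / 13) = 2.15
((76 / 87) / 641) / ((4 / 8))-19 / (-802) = 1181477/44725134 = 0.03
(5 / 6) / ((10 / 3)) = 0.25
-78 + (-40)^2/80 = -58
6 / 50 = 3/25 = 0.12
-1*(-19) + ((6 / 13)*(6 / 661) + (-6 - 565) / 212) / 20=687353109/36434320 = 18.87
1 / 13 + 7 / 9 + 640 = 74980/117 = 640.85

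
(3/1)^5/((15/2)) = 32.40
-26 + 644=618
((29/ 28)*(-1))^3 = -24389/21952 = -1.11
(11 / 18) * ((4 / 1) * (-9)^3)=-1782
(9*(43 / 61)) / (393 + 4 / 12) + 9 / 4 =2.27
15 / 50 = 3/10 = 0.30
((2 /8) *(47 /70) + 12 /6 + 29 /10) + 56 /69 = 113591/19320 = 5.88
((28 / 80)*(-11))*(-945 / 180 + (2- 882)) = 3408.21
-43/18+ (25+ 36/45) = 2107/90 = 23.41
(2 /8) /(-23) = -1/92 = -0.01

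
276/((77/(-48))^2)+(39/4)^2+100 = 28678873/94864 = 302.32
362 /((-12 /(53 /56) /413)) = -11791.40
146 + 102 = 248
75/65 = 15/13 = 1.15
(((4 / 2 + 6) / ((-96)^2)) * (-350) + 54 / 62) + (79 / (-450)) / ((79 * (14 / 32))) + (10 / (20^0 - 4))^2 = 36476353/3124800 = 11.67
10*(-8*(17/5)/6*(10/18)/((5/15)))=-680/9 = -75.56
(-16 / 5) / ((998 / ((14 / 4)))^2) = -49/1245005 = 0.00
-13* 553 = -7189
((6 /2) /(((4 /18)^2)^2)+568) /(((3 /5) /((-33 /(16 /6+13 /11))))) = -52219365/2032 = -25698.51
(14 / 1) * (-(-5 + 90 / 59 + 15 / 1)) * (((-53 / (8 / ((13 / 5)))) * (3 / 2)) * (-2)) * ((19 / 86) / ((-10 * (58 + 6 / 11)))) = 7344051/2334040 = 3.15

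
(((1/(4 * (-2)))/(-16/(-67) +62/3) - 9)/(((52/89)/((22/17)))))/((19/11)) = -296387355/25664288 = -11.55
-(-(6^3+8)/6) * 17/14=45.33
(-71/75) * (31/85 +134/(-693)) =-0.16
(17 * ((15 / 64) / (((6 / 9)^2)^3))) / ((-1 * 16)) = -185895/65536 = -2.84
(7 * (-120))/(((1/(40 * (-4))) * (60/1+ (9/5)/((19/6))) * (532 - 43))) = 304000/66993 = 4.54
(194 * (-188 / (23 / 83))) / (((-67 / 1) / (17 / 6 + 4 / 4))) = 1513588/201 = 7530.29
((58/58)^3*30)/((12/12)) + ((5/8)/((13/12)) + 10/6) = 2515/78 = 32.24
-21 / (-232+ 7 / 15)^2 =-4725/12061729 = 0.00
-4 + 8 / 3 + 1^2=-1/3 = -0.33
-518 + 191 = -327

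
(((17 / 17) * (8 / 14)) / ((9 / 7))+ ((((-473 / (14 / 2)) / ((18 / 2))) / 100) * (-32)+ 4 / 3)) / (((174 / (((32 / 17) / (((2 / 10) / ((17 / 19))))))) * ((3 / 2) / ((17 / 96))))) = 111928/4686255 = 0.02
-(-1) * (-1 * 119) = -119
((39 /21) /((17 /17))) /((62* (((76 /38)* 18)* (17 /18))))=13/14756 = 0.00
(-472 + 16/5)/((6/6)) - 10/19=-44586/95 = -469.33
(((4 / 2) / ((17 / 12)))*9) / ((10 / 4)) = 432/85 = 5.08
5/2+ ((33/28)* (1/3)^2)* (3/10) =711/280 = 2.54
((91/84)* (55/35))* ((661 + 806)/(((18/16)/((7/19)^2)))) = 301.32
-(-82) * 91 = 7462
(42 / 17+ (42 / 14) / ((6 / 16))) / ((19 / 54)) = 9612/323 = 29.76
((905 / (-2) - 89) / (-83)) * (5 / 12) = 1805/664 = 2.72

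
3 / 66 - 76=-1671/22 = -75.95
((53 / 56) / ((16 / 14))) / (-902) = -53/57728 = 0.00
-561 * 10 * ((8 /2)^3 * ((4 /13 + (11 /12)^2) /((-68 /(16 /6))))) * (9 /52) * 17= 47557.75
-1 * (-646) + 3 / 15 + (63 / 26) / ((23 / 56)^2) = 22713507/34385 = 660.56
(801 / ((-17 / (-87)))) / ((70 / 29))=2020923/1190 = 1698.25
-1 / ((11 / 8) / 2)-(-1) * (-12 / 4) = -49/11 = -4.45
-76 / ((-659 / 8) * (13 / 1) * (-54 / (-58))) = 17632/231309 = 0.08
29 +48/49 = 1469/49 = 29.98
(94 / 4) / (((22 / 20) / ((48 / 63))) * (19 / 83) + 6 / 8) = 312080/14349 = 21.75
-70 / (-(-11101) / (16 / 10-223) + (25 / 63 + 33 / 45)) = 2712150/1898887 = 1.43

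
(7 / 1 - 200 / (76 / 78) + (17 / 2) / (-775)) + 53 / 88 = -256143187/1295800 = -197.67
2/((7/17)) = 34/7 = 4.86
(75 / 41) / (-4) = -75/164 = -0.46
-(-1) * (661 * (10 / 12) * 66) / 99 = 3305/9 = 367.22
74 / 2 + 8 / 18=337/9 = 37.44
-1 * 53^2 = -2809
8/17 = 0.47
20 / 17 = 1.18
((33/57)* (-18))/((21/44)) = -2904/133 = -21.83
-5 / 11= -0.45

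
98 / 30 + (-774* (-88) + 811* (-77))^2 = 481383424/15 = 32092228.27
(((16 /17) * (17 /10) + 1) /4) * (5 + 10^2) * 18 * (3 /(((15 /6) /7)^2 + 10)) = 363.91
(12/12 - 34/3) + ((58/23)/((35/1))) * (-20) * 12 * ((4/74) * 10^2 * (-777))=5010487/69 = 72615.75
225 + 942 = 1167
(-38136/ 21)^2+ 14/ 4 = 3297859.50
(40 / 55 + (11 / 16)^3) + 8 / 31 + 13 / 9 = 34628711/12570624 = 2.75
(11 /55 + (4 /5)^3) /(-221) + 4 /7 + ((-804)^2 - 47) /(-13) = -739586846/14875 = -49720.12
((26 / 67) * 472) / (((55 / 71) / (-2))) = -1742624/3685 = -472.90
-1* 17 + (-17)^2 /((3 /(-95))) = -27506/3 = -9168.67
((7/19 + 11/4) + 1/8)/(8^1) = 493/1216 = 0.41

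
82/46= 41/23 = 1.78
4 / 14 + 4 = 30/7 = 4.29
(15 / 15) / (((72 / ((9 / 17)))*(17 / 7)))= 7/2312 = 0.00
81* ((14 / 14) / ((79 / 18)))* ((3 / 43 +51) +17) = 1256.27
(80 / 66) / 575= 8/3795 = 0.00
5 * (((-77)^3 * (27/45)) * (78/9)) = -11869858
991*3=2973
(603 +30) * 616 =389928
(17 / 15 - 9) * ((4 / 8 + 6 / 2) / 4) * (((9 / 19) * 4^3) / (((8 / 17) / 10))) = -84252/19 = -4434.32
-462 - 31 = -493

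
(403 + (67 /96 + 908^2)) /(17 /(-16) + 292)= 79187299/27930 = 2835.21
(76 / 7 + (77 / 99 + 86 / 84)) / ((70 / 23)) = 7337/1764 = 4.16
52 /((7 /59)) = 438.29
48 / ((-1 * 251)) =-48/251 = -0.19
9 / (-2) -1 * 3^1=-15/2 = -7.50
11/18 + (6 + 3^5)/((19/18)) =80885/342 = 236.51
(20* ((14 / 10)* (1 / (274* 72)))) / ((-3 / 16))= -28/3699 = -0.01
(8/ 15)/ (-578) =-4/4335 = 0.00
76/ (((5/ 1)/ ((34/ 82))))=1292/205 = 6.30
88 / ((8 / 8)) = 88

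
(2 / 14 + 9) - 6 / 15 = 306/35 = 8.74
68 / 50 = 34/25 = 1.36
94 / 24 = 47/12 = 3.92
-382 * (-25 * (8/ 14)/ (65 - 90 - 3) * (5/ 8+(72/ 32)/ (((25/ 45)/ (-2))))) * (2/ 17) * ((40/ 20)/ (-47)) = -285545/39151 = -7.29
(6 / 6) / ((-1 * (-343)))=1/343 = 0.00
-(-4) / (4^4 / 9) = 9/64 = 0.14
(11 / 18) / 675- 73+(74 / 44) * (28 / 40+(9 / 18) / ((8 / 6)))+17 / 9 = -74097967/1069200 = -69.30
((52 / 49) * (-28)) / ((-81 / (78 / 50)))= 2704/4725 = 0.57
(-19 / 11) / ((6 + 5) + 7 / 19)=-361/2376 = -0.15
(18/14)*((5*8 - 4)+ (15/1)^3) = 30699/7 = 4385.57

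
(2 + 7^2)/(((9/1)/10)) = 170/3 = 56.67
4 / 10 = 2/5 = 0.40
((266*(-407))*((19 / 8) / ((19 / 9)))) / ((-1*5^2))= 487179/100 = 4871.79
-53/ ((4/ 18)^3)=-38637/8 = -4829.62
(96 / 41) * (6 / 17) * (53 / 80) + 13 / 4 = 3.80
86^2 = 7396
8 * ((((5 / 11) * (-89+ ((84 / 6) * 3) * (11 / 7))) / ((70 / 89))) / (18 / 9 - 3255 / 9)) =24564/83083 = 0.30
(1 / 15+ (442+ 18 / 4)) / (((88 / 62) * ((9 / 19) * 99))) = 7890833/1176120 = 6.71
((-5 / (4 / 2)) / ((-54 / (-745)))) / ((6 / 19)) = -70775/648 = -109.22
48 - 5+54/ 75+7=1268/25 = 50.72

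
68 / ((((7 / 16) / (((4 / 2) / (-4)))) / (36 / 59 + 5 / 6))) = -19856/177 = -112.18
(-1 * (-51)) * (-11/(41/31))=-424.17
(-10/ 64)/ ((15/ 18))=-3/16 = -0.19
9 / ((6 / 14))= 21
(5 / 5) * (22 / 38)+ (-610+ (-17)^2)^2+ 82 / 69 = 135089068/1311 = 103042.77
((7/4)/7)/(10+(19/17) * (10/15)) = 51/2192 = 0.02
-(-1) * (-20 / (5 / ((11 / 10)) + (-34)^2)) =-0.02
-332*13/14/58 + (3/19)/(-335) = -6868444/1292095 = -5.32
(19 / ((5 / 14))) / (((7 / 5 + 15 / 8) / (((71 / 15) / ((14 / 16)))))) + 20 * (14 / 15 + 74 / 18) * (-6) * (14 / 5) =-1052624/655 = -1607.06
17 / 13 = 1.31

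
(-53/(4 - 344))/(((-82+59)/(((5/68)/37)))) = -53/3935024 = 0.00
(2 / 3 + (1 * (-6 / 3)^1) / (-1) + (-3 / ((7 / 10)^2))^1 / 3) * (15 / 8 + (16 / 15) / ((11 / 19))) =16123/6930 = 2.33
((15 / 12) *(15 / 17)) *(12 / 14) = 225/238 = 0.95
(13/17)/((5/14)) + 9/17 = 227/85 = 2.67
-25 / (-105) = 5/21 = 0.24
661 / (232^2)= 661/53824 = 0.01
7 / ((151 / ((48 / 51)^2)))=1792/43639 = 0.04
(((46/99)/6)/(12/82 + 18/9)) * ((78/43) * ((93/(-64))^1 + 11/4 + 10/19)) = 9059401/75922176 = 0.12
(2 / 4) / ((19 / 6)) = 3/19 = 0.16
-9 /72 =-1/8 = -0.12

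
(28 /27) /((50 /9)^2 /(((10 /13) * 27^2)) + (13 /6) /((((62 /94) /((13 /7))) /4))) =3322053/78347347 = 0.04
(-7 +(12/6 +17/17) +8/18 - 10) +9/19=-2237/171 = -13.08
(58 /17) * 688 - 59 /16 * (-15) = 653509/272 = 2402.61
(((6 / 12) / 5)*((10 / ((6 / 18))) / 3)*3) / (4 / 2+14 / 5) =5/8 = 0.62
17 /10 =1.70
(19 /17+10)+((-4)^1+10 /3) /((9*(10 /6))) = 8471/765 = 11.07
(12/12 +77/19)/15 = 32/95 = 0.34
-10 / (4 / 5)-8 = -20.50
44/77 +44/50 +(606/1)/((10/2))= 21464/175 = 122.65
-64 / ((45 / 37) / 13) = -30784/45 = -684.09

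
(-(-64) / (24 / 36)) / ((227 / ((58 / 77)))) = 5568/17479 = 0.32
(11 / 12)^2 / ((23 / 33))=1331/1104 = 1.21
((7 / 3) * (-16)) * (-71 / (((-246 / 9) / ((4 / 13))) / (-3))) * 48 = 2290176/533 = 4296.77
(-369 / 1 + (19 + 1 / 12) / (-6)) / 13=-26797/936 = -28.63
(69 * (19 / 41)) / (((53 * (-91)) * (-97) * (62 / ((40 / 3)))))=8740/594613201 = 0.00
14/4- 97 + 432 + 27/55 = 37289/110 = 338.99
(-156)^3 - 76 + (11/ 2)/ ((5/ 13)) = -37964777/10 = -3796477.70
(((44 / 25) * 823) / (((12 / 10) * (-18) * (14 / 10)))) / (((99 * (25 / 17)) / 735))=-97937/405 = -241.82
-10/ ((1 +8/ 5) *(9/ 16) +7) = -1.18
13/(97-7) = 13/90 = 0.14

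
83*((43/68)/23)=2.28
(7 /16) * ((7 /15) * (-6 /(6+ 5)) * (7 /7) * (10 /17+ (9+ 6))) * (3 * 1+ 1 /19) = -75313/14212 = -5.30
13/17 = 0.76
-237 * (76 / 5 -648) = 749868/5 = 149973.60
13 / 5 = 2.60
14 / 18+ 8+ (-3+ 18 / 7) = 526/63 = 8.35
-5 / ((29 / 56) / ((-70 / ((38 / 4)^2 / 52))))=4076800/10469 = 389.42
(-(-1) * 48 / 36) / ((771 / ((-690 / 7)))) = -920/5397 = -0.17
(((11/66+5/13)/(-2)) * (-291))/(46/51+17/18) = 638163/14690 = 43.44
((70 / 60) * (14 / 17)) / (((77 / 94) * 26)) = 329/7293 = 0.05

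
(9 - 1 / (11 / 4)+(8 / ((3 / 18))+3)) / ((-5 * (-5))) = 656/275 = 2.39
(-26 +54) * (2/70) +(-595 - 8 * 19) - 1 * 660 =-7031/5 = -1406.20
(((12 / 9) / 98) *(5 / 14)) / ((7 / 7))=5/1029 = 0.00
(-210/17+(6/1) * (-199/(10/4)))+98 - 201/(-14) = -449339/1190 = -377.60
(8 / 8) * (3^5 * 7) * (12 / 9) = 2268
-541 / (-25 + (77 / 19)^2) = 195301/3096 = 63.08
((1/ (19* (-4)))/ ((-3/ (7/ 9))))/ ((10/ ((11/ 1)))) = 77/20520 = 0.00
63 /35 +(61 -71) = -41/5 = -8.20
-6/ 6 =-1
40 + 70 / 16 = 355/8 = 44.38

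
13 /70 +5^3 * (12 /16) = 13151/140 = 93.94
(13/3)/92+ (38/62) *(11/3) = 19631/8556 = 2.29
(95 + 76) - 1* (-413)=584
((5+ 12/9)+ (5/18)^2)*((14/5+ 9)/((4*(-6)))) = -122543/38880 = -3.15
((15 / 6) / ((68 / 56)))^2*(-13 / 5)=-11.02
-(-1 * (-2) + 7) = -9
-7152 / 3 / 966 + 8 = 2672/483 = 5.53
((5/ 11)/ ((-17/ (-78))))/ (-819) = -10/3927 = 0.00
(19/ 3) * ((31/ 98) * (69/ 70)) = 13547/6860 = 1.97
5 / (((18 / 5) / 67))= 93.06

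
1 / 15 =0.07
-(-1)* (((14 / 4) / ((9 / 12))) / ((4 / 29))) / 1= 203/6 = 33.83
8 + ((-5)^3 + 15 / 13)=-1506/13 = -115.85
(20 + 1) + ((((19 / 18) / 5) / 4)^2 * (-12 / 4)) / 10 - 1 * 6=6479639/432000 = 15.00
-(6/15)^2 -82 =-2054/25 = -82.16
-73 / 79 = -0.92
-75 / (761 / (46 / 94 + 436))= -1538625/35767 = -43.02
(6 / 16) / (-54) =-1/144 = -0.01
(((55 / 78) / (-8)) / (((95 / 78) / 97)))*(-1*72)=9603/19 = 505.42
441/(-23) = -19.17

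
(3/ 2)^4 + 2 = 113/16 = 7.06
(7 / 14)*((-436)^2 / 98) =47524/49 = 969.88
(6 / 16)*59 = 177/8 = 22.12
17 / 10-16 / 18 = 73/90 = 0.81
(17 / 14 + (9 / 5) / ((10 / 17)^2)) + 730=2577457/3500 = 736.42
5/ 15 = 1/3 = 0.33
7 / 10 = 0.70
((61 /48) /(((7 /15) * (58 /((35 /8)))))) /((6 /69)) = 35075/14848 = 2.36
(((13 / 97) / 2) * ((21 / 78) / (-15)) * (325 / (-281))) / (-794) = -455/259704696 = 0.00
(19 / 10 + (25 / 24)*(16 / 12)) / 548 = 37/6165 = 0.01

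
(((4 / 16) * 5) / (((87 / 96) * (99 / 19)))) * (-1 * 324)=-27360/319 = -85.77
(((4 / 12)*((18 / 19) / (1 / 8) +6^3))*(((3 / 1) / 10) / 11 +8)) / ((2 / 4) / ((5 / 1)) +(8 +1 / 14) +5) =4376148/96349 = 45.42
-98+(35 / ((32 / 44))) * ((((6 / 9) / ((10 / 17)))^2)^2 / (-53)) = -427145117/4293000 = -99.50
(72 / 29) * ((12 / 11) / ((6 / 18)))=2592/319 = 8.13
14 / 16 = 7/8 = 0.88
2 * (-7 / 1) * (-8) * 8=896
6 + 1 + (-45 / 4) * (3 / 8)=2.78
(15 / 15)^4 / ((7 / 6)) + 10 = 76/7 = 10.86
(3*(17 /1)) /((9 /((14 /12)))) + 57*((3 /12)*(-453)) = -232151/36 = -6448.64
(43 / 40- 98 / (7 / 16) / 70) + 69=535/8 = 66.88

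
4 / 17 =0.24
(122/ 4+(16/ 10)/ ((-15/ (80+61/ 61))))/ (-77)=-1093/3850 = -0.28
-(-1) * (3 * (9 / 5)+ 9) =72/5 = 14.40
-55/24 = -2.29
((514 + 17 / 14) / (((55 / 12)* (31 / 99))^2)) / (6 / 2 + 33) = 1168506/168175 = 6.95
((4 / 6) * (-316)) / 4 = -158/3 = -52.67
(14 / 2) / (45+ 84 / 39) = 91/613 = 0.15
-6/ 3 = -2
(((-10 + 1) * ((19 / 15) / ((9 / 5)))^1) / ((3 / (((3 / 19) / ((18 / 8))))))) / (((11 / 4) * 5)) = -16/1485 = -0.01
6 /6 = 1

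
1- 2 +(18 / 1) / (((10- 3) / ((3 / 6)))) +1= 1.29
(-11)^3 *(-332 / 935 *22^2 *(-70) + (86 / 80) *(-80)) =-270259550/17 = -15897620.59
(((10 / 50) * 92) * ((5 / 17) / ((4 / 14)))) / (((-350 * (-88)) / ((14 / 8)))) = 161/149600 = 0.00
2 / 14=1/7 = 0.14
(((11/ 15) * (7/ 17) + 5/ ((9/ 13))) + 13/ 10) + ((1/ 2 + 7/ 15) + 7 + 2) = 18.79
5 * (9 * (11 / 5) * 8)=792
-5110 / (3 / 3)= -5110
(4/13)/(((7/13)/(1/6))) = 2/21 = 0.10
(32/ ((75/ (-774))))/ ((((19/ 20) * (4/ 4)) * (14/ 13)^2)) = -1395264/4655 = -299.73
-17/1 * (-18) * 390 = 119340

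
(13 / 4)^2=169/16 = 10.56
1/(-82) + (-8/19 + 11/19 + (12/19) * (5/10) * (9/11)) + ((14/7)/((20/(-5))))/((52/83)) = -351127/891176 = -0.39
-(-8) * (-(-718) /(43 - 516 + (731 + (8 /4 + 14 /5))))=14360/657 = 21.86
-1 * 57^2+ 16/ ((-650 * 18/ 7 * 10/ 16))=-47516849/14625 = -3249.02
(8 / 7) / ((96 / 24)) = 2/7 = 0.29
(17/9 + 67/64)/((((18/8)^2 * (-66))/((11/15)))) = -0.01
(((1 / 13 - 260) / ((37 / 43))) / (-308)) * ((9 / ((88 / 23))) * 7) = 30076479/1862432 = 16.15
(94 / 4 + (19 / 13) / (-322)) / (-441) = -5464/102557 = -0.05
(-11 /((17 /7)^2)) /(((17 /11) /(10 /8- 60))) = 1393315/19652 = 70.90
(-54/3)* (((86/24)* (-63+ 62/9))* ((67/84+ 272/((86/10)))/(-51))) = -59146105/25704 = -2301.05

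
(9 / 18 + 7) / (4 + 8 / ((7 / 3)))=105/104 = 1.01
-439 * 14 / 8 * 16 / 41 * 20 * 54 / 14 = -948240/41 = -23127.80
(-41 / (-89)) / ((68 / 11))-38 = -229525/6052 = -37.93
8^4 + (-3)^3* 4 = 3988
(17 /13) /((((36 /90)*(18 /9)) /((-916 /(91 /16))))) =-311440/1183 = -263.26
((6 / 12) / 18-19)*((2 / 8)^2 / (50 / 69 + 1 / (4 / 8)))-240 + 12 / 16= -8651677/36096 = -239.69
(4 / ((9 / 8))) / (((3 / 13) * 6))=208/81 = 2.57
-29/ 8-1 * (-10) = 51/8 = 6.38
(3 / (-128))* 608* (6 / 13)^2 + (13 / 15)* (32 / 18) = -34103/22815 = -1.49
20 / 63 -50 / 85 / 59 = 19430/63189 = 0.31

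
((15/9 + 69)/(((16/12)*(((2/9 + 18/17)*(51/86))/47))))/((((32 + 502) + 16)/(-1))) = -321339/53900 = -5.96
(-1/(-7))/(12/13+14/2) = 13/721 = 0.02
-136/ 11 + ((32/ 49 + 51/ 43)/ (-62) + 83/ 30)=-9.63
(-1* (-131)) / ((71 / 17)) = 2227/71 = 31.37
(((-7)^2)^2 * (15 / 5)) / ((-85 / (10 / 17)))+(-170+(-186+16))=-112666/289 = -389.85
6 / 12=1/2 = 0.50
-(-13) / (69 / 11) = 143/69 = 2.07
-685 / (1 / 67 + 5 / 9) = -1200.74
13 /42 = 0.31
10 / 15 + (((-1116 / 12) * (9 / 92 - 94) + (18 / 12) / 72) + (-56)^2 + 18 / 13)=56790741/4784 = 11870.97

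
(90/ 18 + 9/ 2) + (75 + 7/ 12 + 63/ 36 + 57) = 863/6 = 143.83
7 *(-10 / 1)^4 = 70000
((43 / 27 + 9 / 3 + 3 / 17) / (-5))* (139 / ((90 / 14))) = -2129897/103275 = -20.62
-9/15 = -3/5 = -0.60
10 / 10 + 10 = 11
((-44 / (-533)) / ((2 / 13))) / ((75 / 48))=352/1025 = 0.34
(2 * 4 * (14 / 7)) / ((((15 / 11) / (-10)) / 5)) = -1760/3 = -586.67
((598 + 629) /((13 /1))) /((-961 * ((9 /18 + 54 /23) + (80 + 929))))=-18814/193828895 = 0.00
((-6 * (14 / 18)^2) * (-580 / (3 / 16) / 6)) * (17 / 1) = 31811.69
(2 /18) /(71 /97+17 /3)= 97/5586 = 0.02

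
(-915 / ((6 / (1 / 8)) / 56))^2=4558225/4 = 1139556.25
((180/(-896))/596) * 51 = -2295/133504 = -0.02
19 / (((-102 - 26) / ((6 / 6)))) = -19/128 = -0.15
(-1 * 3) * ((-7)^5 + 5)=50406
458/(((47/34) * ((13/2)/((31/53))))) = 965464/32383 = 29.81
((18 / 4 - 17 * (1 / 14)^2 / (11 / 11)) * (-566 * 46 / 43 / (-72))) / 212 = 5630285/32161248 = 0.18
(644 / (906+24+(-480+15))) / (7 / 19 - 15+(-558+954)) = 6118/1684695 = 0.00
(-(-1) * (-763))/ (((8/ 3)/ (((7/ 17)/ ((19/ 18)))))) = -144207/1292 = -111.62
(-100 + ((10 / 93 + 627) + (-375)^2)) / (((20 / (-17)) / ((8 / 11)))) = -446322964/5115 = -87257.67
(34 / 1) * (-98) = -3332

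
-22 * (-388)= 8536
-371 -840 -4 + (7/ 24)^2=-699791/576 = -1214.91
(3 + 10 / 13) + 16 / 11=747/143 = 5.22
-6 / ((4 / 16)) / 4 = -6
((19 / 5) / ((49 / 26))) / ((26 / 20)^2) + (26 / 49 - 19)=-17.28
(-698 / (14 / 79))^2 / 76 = 760160041/3724 = 204124.61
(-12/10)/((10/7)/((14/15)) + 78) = -98/6495 = -0.02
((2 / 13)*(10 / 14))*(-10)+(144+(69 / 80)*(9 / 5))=5258111/36400 = 144.45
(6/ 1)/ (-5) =-6/5 = -1.20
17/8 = 2.12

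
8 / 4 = 2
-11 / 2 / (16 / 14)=-77/16 = -4.81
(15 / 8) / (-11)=-15/88 = -0.17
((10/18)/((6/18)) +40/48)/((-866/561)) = -2805/1732 = -1.62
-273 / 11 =-24.82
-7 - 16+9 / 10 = -221/10 = -22.10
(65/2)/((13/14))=35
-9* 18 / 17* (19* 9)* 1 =-27702/17 = -1629.53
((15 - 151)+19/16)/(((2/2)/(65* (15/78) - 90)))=334335/32 = 10447.97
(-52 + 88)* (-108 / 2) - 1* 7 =-1951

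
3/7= 0.43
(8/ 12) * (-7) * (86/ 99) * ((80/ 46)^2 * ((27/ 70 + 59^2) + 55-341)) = -683954560/17457 = -39179.39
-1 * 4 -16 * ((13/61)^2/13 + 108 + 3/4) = -6489632/3721 = -1744.06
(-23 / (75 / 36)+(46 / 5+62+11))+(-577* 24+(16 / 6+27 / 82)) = -84709141/6150 = -13773.84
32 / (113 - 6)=32/107 = 0.30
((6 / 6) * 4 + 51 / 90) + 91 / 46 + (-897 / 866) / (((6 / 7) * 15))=3862717/597540 = 6.46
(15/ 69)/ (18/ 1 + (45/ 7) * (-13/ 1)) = -35/10557 = 0.00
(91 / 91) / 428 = 1/428 = 0.00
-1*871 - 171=-1042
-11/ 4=-2.75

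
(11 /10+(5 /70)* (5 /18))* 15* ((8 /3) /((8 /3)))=1411/84 = 16.80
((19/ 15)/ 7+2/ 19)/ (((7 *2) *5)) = 571/139650 = 0.00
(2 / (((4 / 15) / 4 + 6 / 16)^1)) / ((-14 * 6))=-20/371 = -0.05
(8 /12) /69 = 2/207 = 0.01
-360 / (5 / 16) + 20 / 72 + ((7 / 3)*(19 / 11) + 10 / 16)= -908477/792 = -1147.07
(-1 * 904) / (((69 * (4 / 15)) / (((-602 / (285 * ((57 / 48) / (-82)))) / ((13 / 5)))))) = -892501120/323817 = -2756.19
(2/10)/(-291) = -1/1455 = 0.00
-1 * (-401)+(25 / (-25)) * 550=-149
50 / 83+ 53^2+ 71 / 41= 9566970/3403 = 2811.33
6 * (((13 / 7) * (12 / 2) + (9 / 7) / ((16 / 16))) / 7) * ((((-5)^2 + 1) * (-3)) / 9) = -4524/49 = -92.33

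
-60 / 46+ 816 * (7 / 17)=7698/23 = 334.70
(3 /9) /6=1/18 = 0.06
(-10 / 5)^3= -8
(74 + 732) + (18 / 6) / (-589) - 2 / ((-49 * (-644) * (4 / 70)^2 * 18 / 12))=917165567/1137948 = 805.98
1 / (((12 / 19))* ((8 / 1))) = 19/96 = 0.20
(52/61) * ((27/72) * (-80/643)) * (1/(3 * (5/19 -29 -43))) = 9880/53460949 = 0.00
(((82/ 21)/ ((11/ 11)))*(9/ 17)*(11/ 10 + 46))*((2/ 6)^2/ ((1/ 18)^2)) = 2085588/595 = 3505.19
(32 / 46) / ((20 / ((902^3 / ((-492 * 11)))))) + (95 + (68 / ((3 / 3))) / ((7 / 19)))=-4436.97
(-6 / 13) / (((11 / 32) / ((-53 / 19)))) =10176/2717 = 3.75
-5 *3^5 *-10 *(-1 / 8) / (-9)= 675/4 = 168.75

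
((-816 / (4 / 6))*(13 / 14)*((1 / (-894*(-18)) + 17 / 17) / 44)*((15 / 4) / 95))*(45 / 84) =-36465/66752 = -0.55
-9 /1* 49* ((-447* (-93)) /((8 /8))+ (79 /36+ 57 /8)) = -146695367/8 = -18336920.88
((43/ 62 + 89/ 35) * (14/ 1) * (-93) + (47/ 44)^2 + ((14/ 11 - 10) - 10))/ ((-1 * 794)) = 40959819/7685920 = 5.33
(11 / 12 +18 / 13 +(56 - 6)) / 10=8159/1560 = 5.23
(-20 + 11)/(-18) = 1/2 = 0.50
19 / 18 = 1.06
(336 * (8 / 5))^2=7225344/25 = 289013.76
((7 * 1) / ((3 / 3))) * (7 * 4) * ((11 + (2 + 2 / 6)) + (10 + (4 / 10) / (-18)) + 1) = 214424/45 = 4764.98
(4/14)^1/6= 1/21 = 0.05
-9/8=-1.12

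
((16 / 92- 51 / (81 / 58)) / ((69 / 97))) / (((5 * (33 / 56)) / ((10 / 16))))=-15325030/1414017 = -10.84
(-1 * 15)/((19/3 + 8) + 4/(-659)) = -5931/5665 = -1.05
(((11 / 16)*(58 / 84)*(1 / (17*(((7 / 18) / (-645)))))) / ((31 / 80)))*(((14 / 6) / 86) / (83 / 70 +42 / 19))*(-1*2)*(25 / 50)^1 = 0.95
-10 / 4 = -5/2 = -2.50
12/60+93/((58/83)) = 38653/290 = 133.29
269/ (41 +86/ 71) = 19099/2997 = 6.37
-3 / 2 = -1.50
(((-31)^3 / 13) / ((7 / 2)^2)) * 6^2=-4289904/637 = -6734.54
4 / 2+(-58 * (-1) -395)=-335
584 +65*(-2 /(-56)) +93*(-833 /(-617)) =12298421/17276 = 711.88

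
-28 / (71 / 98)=-2744/71 = -38.65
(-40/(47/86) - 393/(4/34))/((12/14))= -2246209/564 = -3982.64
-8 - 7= -15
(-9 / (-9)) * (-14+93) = 79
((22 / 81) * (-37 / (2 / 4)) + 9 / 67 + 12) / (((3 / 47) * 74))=-2031481/1204794 = -1.69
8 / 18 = 4/9 = 0.44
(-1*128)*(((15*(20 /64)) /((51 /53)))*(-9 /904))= 11925/1921 = 6.21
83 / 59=1.41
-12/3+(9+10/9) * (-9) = -95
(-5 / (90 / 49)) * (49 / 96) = -2401/1728 = -1.39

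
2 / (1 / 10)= 20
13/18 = 0.72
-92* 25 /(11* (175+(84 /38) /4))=-87400/73381 = -1.19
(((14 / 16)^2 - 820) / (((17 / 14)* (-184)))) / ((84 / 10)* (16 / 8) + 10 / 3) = 5505255/30228992 = 0.18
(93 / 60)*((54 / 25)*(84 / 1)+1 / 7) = 281.45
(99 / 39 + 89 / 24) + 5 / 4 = 2339/312 = 7.50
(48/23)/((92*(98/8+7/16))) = 192/107387 = 0.00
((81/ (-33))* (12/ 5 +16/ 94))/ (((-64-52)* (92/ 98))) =199773/3448390 = 0.06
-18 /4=-9/2 = -4.50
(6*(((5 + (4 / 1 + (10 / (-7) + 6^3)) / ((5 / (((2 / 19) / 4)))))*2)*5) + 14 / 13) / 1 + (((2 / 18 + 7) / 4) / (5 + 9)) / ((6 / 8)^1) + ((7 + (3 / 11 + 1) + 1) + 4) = 196953556/513513 = 383.54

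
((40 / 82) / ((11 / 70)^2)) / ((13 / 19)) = 1862000/64493 = 28.87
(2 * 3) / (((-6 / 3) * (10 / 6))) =-9/5 = -1.80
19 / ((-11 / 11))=-19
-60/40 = -3/2 = -1.50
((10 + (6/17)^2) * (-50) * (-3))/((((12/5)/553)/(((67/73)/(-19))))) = -356615875/21097 = -16903.63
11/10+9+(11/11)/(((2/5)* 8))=833/80 = 10.41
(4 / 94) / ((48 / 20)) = 5/282 = 0.02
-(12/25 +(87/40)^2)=-8337/1600 = -5.21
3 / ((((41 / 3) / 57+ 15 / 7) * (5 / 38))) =68229/7130 = 9.57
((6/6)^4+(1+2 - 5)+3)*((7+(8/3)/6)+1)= 152/9 = 16.89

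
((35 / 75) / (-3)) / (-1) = 7/45 = 0.16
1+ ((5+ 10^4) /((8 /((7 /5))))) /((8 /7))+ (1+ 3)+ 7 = 98817/64 = 1544.02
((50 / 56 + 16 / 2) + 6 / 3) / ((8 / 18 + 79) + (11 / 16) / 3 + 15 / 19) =208620/1541029 = 0.14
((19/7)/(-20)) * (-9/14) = 171/1960 = 0.09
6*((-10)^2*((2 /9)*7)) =2800/3 = 933.33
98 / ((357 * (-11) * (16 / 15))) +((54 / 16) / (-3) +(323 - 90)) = 231.85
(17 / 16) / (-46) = -17/736 = -0.02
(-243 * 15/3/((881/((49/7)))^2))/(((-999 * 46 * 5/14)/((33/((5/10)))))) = 203742/660513011 = 0.00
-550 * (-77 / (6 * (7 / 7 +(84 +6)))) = 3025/39 = 77.56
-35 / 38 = -0.92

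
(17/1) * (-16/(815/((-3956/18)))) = 538016/7335 = 73.35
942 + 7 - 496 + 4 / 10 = 2267/5 = 453.40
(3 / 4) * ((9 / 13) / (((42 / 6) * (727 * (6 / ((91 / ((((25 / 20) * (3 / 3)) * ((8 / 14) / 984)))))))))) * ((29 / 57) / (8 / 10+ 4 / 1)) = 0.23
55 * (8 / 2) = 220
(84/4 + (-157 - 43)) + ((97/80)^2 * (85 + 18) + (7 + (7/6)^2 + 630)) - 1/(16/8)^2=35166943/57600 = 610.54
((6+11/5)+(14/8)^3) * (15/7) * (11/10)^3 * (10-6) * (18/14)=155930643/784000 = 198.89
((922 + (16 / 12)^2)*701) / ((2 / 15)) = 14570285/3 = 4856761.67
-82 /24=-41/12 = -3.42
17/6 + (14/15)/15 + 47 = 22453/450 = 49.90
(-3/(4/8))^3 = -216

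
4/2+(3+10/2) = 10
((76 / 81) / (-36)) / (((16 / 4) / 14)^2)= -931/2916 = -0.32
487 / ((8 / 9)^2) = 39447/64 = 616.36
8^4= 4096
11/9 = 1.22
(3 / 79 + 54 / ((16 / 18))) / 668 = 19209/211088 = 0.09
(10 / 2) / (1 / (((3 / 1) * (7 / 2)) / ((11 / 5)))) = 525/22 = 23.86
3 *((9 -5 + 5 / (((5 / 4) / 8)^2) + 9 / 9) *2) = 6294/5 = 1258.80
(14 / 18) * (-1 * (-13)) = 91/9 = 10.11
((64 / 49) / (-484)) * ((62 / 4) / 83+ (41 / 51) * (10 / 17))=-759496/426656769 = 0.00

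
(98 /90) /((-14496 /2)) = -49/326160 = 0.00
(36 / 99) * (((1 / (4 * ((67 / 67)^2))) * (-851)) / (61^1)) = -851/671 = -1.27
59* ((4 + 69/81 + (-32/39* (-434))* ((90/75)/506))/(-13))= -149226989/5772195 = -25.85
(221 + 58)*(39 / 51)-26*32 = -618.65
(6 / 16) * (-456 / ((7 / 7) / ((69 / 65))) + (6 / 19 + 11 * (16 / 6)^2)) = -2253697/14820 = -152.07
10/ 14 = 5/7 = 0.71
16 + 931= 947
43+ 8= 51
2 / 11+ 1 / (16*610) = 19531/107360 = 0.18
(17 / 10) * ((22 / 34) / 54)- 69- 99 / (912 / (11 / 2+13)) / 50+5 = -52547447/820800 = -64.02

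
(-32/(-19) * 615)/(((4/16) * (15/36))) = 188928/19 = 9943.58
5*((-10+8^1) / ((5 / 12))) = -24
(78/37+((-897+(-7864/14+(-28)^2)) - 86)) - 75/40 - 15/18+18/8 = -4718345/6216 = -759.06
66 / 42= 11/7 = 1.57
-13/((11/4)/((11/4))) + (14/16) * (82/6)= -25/24 = -1.04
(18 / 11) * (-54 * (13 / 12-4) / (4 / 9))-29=550.89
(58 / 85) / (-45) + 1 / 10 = 649/7650 = 0.08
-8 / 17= -0.47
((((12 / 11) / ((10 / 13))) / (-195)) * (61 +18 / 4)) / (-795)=131/218625 = 0.00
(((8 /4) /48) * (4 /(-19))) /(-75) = 1/8550 = 0.00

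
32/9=3.56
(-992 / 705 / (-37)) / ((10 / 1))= 496/130425 = 0.00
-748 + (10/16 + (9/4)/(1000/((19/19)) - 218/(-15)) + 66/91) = -147712263/197834 = -746.65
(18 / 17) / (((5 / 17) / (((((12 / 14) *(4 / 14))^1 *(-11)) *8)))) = -19008/245 = -77.58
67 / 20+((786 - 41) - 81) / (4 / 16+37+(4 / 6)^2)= 20.97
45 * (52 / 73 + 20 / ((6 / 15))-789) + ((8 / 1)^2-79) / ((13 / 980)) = -32601675/949 = -34353.71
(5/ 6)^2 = 25/36 = 0.69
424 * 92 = 39008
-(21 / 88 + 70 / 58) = -3689/2552 = -1.45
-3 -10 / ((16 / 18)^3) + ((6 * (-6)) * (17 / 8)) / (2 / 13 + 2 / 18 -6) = -669795/171776 = -3.90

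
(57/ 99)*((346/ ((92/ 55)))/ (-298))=-16435/41124 = -0.40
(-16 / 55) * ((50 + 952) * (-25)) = 80160/11 = 7287.27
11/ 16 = 0.69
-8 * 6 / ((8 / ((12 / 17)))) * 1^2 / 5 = -72/85 = -0.85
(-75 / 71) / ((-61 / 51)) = 3825/4331 = 0.88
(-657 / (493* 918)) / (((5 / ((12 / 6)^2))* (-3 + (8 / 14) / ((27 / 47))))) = 9198/15881995 = 0.00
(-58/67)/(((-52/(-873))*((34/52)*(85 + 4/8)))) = -5626/21641 = -0.26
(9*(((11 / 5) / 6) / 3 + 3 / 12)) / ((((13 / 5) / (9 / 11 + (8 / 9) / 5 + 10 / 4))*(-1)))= -231887/51480 = -4.50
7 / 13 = 0.54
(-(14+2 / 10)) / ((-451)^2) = -71/1017005 = 0.00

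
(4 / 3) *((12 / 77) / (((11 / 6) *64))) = 3/1694 = 0.00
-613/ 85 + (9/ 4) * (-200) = -38863/85 = -457.21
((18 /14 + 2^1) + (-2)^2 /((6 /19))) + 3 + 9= 27.95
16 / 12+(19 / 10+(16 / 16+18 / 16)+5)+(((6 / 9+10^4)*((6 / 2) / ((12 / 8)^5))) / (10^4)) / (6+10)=12615377/1215000 = 10.38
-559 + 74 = -485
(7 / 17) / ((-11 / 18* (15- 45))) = 0.02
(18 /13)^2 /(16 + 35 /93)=30132/257387 = 0.12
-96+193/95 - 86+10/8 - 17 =-74373/380 = -195.72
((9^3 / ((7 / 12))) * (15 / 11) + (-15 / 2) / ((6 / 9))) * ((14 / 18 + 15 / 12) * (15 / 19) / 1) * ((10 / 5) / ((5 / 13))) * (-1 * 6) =-494822835/5852 = -84556.19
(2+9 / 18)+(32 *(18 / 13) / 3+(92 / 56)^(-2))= 242617/13754 = 17.64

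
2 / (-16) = -1/8 = -0.12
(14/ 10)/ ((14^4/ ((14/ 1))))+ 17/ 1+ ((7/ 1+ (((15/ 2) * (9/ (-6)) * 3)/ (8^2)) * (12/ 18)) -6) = 553471/31360 = 17.65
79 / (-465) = -79/465 = -0.17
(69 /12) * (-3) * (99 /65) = -6831/260 = -26.27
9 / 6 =3/2 = 1.50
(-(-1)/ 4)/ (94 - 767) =-1/2692 = 0.00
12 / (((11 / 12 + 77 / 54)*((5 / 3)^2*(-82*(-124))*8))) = 729/32156300 = 0.00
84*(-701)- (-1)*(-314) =-59198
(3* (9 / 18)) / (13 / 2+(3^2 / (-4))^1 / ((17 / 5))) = 102/397 = 0.26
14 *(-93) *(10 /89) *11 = -1609.21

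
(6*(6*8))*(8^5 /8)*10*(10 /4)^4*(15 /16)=432000000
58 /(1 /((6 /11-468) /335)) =-298236/3685 = -80.93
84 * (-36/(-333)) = 336/37 = 9.08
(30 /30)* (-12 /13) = -12/13 = -0.92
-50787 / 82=-619.35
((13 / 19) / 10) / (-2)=-0.03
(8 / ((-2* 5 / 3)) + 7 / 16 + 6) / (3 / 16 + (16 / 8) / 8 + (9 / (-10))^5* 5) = -1.61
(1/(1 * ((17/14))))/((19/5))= 70/323 = 0.22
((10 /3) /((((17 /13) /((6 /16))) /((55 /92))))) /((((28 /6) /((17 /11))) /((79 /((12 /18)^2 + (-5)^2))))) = 693225/1179808 = 0.59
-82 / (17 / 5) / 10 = -41/17 = -2.41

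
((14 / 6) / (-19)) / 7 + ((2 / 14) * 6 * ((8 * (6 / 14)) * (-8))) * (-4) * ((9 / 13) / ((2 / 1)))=1181315/36309 = 32.54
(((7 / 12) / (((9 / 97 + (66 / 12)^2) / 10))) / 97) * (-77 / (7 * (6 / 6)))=-770/35319 = -0.02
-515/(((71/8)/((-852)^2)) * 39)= -14040960/13 = -1080073.85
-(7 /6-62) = 365/6 = 60.83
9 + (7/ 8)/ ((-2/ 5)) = 109/16 = 6.81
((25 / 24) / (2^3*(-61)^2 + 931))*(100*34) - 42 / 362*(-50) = 98624975/16669557 = 5.92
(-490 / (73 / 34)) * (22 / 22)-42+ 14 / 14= -19653/73 = -269.22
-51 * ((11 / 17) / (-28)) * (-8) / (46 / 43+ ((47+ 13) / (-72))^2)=-102168/19117 = -5.34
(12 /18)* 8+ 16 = 64/3 = 21.33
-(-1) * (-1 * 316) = -316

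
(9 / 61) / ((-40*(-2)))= 9/4880 = 0.00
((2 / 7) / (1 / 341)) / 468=341/1638 = 0.21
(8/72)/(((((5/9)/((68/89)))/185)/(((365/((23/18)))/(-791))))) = -16530120/1619177 = -10.21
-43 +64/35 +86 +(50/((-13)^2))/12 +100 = 5140841/35490 = 144.85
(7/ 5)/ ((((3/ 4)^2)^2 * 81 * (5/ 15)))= 1792/10935 = 0.16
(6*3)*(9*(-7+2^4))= 1458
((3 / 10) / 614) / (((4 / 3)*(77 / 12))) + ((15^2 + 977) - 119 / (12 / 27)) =220847371/236390 = 934.25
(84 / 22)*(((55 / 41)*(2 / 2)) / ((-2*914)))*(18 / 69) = -315/430951 = 0.00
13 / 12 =1.08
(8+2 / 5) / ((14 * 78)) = 1/130 = 0.01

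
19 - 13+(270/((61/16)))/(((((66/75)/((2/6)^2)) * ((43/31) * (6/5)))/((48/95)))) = 4777242/548207 = 8.71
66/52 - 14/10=-17/130 = -0.13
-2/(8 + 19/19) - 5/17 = -79/153 = -0.52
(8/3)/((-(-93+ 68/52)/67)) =871/447 = 1.95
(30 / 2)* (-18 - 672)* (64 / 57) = -220800/19 = -11621.05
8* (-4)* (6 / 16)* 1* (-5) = 60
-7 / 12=-0.58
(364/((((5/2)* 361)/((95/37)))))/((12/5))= 910/2109 = 0.43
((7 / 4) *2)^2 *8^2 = 784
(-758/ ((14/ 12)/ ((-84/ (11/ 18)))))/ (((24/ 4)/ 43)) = 7040304/11 = 640027.64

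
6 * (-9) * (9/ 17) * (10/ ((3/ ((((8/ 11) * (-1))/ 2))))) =6480/187 = 34.65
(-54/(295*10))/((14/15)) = -81/4130 = -0.02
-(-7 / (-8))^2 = -49/64 = -0.77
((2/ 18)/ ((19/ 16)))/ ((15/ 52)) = 832/2565 = 0.32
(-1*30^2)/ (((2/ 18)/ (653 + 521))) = -9509400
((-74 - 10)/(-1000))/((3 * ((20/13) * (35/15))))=39/5000 = 0.01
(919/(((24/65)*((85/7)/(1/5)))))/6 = 83629/12240 = 6.83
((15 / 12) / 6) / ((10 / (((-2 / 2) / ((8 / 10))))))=-5/192 = -0.03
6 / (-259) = -6/259 = -0.02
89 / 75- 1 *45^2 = -151786/75 = -2023.81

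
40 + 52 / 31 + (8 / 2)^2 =1788/31 = 57.68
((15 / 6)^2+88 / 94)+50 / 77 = 113427/14476 = 7.84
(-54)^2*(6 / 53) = 17496/53 = 330.11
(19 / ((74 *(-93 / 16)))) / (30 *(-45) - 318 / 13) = 494/15370947 = 0.00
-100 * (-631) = 63100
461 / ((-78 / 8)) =-1844/39 = -47.28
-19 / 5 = -3.80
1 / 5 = 0.20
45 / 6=15/2 = 7.50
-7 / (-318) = 7/318 = 0.02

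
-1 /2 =-0.50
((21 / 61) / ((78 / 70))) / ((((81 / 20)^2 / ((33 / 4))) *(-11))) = -0.01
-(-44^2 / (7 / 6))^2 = -134931456/49 = -2753703.18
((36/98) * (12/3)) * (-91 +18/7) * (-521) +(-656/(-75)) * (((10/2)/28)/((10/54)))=580570524/8575 = 67705.02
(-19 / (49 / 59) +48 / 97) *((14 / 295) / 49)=-42554/1962989 = -0.02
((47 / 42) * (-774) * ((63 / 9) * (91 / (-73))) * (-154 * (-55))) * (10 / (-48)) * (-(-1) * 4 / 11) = -354028675/73 = -4849707.88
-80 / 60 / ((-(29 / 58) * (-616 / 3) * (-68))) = 1/5236 = 0.00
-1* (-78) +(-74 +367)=371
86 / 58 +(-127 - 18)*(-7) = 29478/29 = 1016.48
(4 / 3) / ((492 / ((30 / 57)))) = 10/7011 = 0.00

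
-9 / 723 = -3/241 = -0.01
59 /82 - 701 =-57423/82 = -700.28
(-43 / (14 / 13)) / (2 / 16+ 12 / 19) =-42484/805 = -52.78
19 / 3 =6.33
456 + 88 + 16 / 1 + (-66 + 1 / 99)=494.01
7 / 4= 1.75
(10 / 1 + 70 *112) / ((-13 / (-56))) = 439600/13 = 33815.38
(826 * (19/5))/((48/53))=415891/120 = 3465.76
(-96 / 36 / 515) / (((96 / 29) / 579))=-0.91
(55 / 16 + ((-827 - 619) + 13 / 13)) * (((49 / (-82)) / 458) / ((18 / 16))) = 1.67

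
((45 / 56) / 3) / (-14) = -15/784 = -0.02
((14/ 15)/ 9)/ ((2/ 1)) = 7/135 = 0.05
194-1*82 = 112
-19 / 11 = -1.73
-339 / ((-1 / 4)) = 1356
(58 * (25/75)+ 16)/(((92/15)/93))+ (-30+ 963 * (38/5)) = 1799649/230 = 7824.56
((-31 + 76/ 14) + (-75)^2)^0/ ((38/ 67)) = 67/38 = 1.76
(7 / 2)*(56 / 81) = 2.42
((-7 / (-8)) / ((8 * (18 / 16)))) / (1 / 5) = 35/72 = 0.49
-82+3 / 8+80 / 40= -637/8 = -79.62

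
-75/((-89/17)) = 1275/89 = 14.33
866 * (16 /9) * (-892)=-12359552/9 = -1373283.56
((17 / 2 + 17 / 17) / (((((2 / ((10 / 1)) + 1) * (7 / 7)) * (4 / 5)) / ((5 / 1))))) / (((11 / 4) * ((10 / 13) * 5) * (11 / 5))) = 6175/2904 = 2.13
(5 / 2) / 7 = 5/14 = 0.36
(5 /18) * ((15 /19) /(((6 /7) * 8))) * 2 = 175/2736 = 0.06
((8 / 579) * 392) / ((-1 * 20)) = -784/2895 = -0.27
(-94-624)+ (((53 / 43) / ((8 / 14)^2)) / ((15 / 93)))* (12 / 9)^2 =-1308823/1935 = -676.39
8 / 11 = 0.73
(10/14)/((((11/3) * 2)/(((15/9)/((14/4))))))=25/539 = 0.05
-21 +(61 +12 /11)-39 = 23/11 = 2.09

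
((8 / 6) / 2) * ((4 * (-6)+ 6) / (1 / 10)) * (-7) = 840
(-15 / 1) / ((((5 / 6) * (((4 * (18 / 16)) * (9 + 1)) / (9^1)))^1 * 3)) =-6/5 = -1.20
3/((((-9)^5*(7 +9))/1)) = -1/314928 = 0.00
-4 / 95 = -0.04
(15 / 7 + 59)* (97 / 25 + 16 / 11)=627876/1925 = 326.17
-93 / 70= -1.33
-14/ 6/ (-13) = 7/39 = 0.18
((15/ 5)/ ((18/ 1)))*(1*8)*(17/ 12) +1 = 26/9 = 2.89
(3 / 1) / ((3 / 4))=4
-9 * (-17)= 153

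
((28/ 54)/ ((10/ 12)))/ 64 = 7/720 = 0.01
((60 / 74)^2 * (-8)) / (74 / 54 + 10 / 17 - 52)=3304800/31444561 = 0.11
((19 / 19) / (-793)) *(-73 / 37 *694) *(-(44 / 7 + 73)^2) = -421761150/38857 = -10854.19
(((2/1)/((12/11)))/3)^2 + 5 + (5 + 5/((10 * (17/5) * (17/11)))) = 980239/93636 = 10.47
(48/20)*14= 168/5 = 33.60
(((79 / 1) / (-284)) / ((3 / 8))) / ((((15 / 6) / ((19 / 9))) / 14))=-84056/9585 = -8.77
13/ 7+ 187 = 1322/7 = 188.86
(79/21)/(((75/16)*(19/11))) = 13904/29925 = 0.46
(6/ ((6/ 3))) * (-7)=-21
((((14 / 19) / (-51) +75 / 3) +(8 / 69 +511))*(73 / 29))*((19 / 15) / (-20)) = -85.47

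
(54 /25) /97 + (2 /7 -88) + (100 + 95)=1821553/16975 = 107.31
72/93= 24/31 = 0.77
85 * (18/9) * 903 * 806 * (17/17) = 123729060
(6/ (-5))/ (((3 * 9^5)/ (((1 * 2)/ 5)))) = -4/1476225 = 0.00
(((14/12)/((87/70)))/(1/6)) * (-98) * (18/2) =-4967.59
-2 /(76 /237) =-237/38 = -6.24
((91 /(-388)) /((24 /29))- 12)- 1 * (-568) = 5174833/9312 = 555.72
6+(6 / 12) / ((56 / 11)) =683/112 = 6.10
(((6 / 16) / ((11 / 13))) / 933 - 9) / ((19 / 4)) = -246299/129998 = -1.89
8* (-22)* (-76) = 13376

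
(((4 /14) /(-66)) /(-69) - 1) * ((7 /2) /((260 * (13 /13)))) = -0.01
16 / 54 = 8/27 = 0.30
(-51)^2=2601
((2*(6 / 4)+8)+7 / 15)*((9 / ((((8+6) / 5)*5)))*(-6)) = -1548/35 = -44.23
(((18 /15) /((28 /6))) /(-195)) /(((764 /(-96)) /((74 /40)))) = 666/2172625 = 0.00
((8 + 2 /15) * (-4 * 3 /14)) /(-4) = 61/35 = 1.74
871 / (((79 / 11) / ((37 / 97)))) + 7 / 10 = 3598611/76630 = 46.96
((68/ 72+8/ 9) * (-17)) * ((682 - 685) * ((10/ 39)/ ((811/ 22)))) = 20570/31629 = 0.65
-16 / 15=-1.07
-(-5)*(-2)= -10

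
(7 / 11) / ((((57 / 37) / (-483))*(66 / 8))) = -166796/6897 = -24.18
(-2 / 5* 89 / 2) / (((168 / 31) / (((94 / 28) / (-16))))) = 129673/188160 = 0.69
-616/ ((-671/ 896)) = 50176/61 = 822.56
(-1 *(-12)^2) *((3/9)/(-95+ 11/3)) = 72/137 = 0.53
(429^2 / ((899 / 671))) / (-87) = -41163837/26071 = -1578.91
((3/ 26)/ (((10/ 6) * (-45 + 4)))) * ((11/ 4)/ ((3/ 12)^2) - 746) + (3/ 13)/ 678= 714139/602290 = 1.19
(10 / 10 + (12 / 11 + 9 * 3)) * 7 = 2240/11 = 203.64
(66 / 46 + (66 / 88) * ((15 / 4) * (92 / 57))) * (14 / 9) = 24367/2622 = 9.29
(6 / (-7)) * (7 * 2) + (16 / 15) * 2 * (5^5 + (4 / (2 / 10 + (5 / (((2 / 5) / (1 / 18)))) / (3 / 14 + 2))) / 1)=28679836/4299 = 6671.28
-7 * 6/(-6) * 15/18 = 35/6 = 5.83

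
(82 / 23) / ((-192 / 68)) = -697/552 = -1.26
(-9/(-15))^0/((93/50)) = 50/93 = 0.54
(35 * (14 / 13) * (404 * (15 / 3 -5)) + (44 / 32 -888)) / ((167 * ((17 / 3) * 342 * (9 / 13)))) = -92209/23302512 = 0.00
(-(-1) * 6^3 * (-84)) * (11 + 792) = -14569632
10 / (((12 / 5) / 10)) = 125/3 = 41.67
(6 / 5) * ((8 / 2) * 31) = 744/5 = 148.80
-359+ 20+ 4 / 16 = -1355/4 = -338.75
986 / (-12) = -493/6 = -82.17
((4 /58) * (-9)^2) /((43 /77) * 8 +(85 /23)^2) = 6598746/21410729 = 0.31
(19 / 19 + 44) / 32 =1.41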